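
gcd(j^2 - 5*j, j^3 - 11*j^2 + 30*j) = j^2 - 5*j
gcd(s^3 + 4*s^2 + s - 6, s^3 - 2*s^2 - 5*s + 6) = s^2 + s - 2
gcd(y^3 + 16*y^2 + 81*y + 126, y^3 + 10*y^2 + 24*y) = y + 6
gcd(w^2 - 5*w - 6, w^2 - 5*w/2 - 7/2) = w + 1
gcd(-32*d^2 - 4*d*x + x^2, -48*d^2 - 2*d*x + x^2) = -8*d + x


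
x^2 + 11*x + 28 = (x + 4)*(x + 7)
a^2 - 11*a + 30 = (a - 6)*(a - 5)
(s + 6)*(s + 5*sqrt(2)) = s^2 + 6*s + 5*sqrt(2)*s + 30*sqrt(2)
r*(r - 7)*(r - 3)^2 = r^4 - 13*r^3 + 51*r^2 - 63*r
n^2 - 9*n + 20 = (n - 5)*(n - 4)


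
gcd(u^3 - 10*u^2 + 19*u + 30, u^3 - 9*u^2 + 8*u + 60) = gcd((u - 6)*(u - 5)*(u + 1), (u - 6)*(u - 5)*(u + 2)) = u^2 - 11*u + 30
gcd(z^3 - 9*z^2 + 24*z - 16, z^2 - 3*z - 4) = z - 4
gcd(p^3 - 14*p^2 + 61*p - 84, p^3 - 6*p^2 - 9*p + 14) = p - 7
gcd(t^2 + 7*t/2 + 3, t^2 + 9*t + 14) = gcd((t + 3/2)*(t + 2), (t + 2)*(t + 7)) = t + 2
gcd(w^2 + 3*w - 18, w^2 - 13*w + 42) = 1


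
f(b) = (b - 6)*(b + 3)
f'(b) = 2*b - 3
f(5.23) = -6.34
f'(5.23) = 7.46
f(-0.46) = -16.41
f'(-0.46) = -3.92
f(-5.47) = 28.33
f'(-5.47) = -13.94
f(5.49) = -4.33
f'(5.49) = 7.98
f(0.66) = -19.54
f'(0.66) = -1.68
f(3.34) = -16.86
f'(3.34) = 3.68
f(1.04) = -20.04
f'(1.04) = -0.92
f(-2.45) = -4.65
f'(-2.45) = -7.90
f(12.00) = 90.00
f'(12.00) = 21.00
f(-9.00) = 90.00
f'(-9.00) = -21.00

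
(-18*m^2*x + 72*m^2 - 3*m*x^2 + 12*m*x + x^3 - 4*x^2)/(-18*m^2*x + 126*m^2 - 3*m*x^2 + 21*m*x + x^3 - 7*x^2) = (x - 4)/(x - 7)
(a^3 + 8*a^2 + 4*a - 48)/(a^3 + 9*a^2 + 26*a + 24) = (a^2 + 4*a - 12)/(a^2 + 5*a + 6)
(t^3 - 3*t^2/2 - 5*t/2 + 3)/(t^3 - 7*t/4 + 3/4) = 2*(t - 2)/(2*t - 1)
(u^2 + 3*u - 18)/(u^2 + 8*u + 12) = (u - 3)/(u + 2)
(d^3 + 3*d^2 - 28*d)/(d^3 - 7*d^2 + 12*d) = (d + 7)/(d - 3)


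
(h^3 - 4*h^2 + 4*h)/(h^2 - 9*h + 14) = h*(h - 2)/(h - 7)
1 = 1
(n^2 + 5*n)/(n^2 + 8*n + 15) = n/(n + 3)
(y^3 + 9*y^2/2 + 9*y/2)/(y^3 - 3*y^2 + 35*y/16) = 8*(2*y^2 + 9*y + 9)/(16*y^2 - 48*y + 35)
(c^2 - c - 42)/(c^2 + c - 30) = (c - 7)/(c - 5)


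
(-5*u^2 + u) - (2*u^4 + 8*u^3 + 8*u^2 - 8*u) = -2*u^4 - 8*u^3 - 13*u^2 + 9*u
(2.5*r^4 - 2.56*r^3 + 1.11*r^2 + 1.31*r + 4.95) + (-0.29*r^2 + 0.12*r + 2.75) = 2.5*r^4 - 2.56*r^3 + 0.82*r^2 + 1.43*r + 7.7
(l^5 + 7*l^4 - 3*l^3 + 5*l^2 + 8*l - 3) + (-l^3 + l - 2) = l^5 + 7*l^4 - 4*l^3 + 5*l^2 + 9*l - 5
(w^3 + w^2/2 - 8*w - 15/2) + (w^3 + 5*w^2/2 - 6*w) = 2*w^3 + 3*w^2 - 14*w - 15/2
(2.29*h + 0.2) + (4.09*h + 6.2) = 6.38*h + 6.4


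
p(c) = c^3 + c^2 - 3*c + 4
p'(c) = 3*c^2 + 2*c - 3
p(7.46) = 452.43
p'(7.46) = 178.87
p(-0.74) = 6.36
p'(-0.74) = -2.84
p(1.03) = 3.06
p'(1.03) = 2.24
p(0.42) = 2.99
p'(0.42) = -1.63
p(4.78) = 121.72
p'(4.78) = 75.11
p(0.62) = 2.76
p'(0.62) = -0.61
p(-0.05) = 4.15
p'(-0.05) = -3.09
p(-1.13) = 7.22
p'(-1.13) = -1.43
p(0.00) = 4.00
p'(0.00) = -3.00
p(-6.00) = -158.00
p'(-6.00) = 93.00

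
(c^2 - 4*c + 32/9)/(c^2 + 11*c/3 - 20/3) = (c - 8/3)/(c + 5)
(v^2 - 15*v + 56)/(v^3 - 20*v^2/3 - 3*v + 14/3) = 3*(v - 8)/(3*v^2 + v - 2)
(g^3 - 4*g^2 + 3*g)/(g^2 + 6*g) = (g^2 - 4*g + 3)/(g + 6)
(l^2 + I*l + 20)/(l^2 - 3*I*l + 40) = (l - 4*I)/(l - 8*I)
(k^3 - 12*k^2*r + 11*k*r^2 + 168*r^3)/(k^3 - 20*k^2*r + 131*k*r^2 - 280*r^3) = (-k - 3*r)/(-k + 5*r)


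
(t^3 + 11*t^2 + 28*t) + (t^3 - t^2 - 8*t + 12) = 2*t^3 + 10*t^2 + 20*t + 12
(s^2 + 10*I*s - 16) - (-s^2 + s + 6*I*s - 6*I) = 2*s^2 - s + 4*I*s - 16 + 6*I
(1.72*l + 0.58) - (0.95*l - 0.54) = 0.77*l + 1.12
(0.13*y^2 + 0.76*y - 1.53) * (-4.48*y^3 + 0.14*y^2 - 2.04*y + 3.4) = -0.5824*y^5 - 3.3866*y^4 + 6.6956*y^3 - 1.3226*y^2 + 5.7052*y - 5.202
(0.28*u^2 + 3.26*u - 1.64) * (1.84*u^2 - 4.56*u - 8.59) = 0.5152*u^4 + 4.7216*u^3 - 20.2884*u^2 - 20.525*u + 14.0876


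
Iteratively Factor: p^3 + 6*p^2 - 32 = (p + 4)*(p^2 + 2*p - 8) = (p + 4)^2*(p - 2)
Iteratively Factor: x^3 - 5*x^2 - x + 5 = (x - 1)*(x^2 - 4*x - 5) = (x - 5)*(x - 1)*(x + 1)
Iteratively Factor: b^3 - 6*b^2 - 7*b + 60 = (b - 4)*(b^2 - 2*b - 15) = (b - 5)*(b - 4)*(b + 3)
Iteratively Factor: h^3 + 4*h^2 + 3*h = (h + 1)*(h^2 + 3*h) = h*(h + 1)*(h + 3)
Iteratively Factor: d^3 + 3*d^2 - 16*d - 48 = (d - 4)*(d^2 + 7*d + 12) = (d - 4)*(d + 4)*(d + 3)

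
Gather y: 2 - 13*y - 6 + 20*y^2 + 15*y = 20*y^2 + 2*y - 4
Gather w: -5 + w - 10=w - 15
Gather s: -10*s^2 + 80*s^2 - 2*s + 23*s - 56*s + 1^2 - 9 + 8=70*s^2 - 35*s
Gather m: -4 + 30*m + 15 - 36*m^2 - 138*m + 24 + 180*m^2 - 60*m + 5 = 144*m^2 - 168*m + 40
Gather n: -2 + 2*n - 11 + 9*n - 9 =11*n - 22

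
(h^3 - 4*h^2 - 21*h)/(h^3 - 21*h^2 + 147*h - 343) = h*(h + 3)/(h^2 - 14*h + 49)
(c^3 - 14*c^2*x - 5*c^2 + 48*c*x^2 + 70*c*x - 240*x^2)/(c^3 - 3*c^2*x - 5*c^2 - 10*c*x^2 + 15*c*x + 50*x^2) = (-c^2 + 14*c*x - 48*x^2)/(-c^2 + 3*c*x + 10*x^2)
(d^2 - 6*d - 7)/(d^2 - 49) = (d + 1)/(d + 7)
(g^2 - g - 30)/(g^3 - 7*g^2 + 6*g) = (g + 5)/(g*(g - 1))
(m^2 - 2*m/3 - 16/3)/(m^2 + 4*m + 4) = (m - 8/3)/(m + 2)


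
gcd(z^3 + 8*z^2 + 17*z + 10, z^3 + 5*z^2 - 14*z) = 1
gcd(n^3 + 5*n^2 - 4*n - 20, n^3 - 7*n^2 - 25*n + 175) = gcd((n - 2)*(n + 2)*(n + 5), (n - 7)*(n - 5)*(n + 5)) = n + 5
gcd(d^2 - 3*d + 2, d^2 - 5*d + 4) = d - 1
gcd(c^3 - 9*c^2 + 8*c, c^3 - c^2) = c^2 - c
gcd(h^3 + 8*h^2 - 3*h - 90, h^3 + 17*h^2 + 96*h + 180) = h^2 + 11*h + 30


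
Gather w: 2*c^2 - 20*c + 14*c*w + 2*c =2*c^2 + 14*c*w - 18*c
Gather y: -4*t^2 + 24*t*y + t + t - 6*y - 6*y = -4*t^2 + 2*t + y*(24*t - 12)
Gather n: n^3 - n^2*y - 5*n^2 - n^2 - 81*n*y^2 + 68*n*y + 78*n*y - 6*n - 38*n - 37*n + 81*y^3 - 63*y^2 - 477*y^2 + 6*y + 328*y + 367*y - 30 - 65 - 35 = n^3 + n^2*(-y - 6) + n*(-81*y^2 + 146*y - 81) + 81*y^3 - 540*y^2 + 701*y - 130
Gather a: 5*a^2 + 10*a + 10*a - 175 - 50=5*a^2 + 20*a - 225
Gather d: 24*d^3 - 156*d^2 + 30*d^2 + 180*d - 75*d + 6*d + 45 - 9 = 24*d^3 - 126*d^2 + 111*d + 36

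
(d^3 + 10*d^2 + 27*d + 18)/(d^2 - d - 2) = (d^2 + 9*d + 18)/(d - 2)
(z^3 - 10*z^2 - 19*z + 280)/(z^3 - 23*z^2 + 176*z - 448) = (z + 5)/(z - 8)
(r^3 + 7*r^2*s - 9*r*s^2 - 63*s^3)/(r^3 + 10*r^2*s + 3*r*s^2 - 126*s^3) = (r + 3*s)/(r + 6*s)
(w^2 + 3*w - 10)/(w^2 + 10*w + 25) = (w - 2)/(w + 5)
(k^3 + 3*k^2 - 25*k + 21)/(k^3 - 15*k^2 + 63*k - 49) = (k^2 + 4*k - 21)/(k^2 - 14*k + 49)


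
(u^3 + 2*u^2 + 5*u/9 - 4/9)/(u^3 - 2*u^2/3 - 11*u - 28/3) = (9*u^2 + 9*u - 4)/(3*(3*u^2 - 5*u - 28))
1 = 1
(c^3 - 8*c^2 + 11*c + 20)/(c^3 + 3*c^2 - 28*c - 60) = (c^2 - 3*c - 4)/(c^2 + 8*c + 12)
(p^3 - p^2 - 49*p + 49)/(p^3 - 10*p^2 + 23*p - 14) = (p + 7)/(p - 2)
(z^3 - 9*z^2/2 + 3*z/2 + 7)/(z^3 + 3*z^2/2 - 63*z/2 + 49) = (z + 1)/(z + 7)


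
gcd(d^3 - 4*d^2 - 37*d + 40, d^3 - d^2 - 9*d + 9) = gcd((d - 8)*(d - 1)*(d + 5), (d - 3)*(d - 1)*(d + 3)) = d - 1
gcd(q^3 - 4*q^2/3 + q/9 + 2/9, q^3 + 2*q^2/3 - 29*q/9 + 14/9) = q^2 - 5*q/3 + 2/3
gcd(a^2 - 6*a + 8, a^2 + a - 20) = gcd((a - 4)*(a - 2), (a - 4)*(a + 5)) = a - 4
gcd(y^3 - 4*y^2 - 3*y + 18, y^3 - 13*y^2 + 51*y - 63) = y^2 - 6*y + 9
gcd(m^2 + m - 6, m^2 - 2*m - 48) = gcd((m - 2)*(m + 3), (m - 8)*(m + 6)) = 1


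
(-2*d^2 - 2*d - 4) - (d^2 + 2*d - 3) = -3*d^2 - 4*d - 1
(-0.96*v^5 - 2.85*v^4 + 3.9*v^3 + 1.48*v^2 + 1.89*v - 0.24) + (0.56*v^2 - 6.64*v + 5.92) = -0.96*v^5 - 2.85*v^4 + 3.9*v^3 + 2.04*v^2 - 4.75*v + 5.68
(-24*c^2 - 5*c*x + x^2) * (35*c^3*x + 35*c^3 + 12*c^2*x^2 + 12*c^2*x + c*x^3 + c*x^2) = -840*c^5*x - 840*c^5 - 463*c^4*x^2 - 463*c^4*x - 49*c^3*x^3 - 49*c^3*x^2 + 7*c^2*x^4 + 7*c^2*x^3 + c*x^5 + c*x^4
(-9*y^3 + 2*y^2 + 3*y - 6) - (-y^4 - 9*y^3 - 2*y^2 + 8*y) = y^4 + 4*y^2 - 5*y - 6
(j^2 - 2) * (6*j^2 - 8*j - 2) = 6*j^4 - 8*j^3 - 14*j^2 + 16*j + 4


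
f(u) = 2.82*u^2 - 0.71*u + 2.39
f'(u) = 5.64*u - 0.71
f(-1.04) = 6.18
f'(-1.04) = -6.58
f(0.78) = 3.55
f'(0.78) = 3.69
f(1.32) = 6.37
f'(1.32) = 6.73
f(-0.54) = 3.60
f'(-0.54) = -3.76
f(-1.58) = 10.55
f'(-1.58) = -9.62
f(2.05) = 12.79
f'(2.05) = 10.85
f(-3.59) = 41.28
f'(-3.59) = -20.96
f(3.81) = 40.62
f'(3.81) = 20.78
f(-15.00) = 647.54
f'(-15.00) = -85.31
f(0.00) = 2.39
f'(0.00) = -0.71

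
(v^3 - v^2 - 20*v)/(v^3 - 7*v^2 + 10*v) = (v + 4)/(v - 2)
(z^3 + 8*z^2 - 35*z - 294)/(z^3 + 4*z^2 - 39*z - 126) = (z + 7)/(z + 3)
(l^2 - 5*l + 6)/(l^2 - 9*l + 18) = (l - 2)/(l - 6)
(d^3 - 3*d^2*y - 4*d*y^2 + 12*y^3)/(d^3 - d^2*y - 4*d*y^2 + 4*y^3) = (-d + 3*y)/(-d + y)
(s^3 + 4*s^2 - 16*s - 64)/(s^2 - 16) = s + 4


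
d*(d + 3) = d^2 + 3*d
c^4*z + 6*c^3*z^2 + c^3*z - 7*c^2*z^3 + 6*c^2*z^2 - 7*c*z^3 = c*(c - z)*(c + 7*z)*(c*z + z)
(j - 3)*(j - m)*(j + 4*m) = j^3 + 3*j^2*m - 3*j^2 - 4*j*m^2 - 9*j*m + 12*m^2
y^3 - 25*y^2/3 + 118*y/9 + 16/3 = (y - 6)*(y - 8/3)*(y + 1/3)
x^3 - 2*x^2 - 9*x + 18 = (x - 3)*(x - 2)*(x + 3)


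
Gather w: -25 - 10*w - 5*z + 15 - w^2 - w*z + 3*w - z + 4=-w^2 + w*(-z - 7) - 6*z - 6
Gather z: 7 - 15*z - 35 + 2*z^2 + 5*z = 2*z^2 - 10*z - 28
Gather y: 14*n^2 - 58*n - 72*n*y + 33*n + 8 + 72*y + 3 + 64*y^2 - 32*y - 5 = 14*n^2 - 25*n + 64*y^2 + y*(40 - 72*n) + 6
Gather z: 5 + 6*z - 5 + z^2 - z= z^2 + 5*z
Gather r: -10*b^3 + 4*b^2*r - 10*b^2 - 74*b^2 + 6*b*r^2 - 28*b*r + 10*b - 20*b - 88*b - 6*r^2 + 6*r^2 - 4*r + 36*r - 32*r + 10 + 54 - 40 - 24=-10*b^3 - 84*b^2 + 6*b*r^2 - 98*b + r*(4*b^2 - 28*b)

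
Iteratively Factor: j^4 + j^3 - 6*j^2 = (j)*(j^3 + j^2 - 6*j) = j^2*(j^2 + j - 6) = j^2*(j + 3)*(j - 2)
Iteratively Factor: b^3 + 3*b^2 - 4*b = (b + 4)*(b^2 - b) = (b - 1)*(b + 4)*(b)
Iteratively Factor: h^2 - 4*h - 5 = (h + 1)*(h - 5)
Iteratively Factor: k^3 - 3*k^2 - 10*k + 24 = (k - 2)*(k^2 - k - 12) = (k - 4)*(k - 2)*(k + 3)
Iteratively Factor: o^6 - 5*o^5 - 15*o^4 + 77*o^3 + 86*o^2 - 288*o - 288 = (o - 3)*(o^5 - 2*o^4 - 21*o^3 + 14*o^2 + 128*o + 96) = (o - 3)*(o + 3)*(o^4 - 5*o^3 - 6*o^2 + 32*o + 32) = (o - 4)*(o - 3)*(o + 3)*(o^3 - o^2 - 10*o - 8) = (o - 4)^2*(o - 3)*(o + 3)*(o^2 + 3*o + 2) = (o - 4)^2*(o - 3)*(o + 2)*(o + 3)*(o + 1)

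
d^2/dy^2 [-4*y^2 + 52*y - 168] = -8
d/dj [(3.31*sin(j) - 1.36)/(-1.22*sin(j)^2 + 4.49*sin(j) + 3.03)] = (4.0382*sin(j)^2 - 3.3184*sin(j) + 16.1357)*cos(j)/(1.4884*sin(j)^4 - 10.9556*sin(j)^3 + 12.7669*sin(j)^2 + 27.2094*sin(j) + 9.1809)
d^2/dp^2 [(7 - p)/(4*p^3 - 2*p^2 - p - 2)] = 2*(-48*p^5 + 696*p^4 - 456*p^3 - 48*p^2 + 222*p - 19)/(64*p^9 - 96*p^8 - 56*p^6 + 96*p^5 + 18*p^4 + 23*p^3 - 30*p^2 - 12*p - 8)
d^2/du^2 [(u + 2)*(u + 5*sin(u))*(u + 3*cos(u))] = -5*u^2*sin(u) - 3*u^2*cos(u) - 22*u*sin(u) - 30*u*sin(2*u) + 14*u*cos(u) + 6*u - 2*sin(u) - 60*sin(2*u) + 26*cos(u) + 30*cos(2*u) + 4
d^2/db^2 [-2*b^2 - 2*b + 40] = -4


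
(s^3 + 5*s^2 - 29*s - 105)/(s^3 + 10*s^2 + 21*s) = (s - 5)/s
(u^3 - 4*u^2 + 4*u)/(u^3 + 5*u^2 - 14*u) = (u - 2)/(u + 7)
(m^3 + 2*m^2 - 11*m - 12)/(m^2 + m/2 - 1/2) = 2*(m^2 + m - 12)/(2*m - 1)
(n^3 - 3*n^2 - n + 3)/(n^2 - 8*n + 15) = (n^2 - 1)/(n - 5)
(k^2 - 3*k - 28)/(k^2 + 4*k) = (k - 7)/k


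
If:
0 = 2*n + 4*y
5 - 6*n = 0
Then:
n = 5/6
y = -5/12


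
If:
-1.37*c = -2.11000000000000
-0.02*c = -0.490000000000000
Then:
No Solution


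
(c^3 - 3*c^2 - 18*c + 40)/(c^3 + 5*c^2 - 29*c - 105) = (c^2 + 2*c - 8)/(c^2 + 10*c + 21)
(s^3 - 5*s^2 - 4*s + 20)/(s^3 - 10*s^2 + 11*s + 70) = (s - 2)/(s - 7)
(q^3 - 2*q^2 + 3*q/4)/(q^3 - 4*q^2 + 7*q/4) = (2*q - 3)/(2*q - 7)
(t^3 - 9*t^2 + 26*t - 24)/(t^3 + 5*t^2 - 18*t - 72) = (t^2 - 5*t + 6)/(t^2 + 9*t + 18)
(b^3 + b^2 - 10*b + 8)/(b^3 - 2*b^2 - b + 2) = (b + 4)/(b + 1)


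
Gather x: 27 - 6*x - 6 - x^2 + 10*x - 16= -x^2 + 4*x + 5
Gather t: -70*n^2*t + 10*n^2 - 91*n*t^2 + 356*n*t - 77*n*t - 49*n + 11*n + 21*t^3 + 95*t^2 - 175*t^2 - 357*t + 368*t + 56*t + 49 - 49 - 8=10*n^2 - 38*n + 21*t^3 + t^2*(-91*n - 80) + t*(-70*n^2 + 279*n + 67) - 8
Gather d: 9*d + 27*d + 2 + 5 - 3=36*d + 4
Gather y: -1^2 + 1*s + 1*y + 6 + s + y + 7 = 2*s + 2*y + 12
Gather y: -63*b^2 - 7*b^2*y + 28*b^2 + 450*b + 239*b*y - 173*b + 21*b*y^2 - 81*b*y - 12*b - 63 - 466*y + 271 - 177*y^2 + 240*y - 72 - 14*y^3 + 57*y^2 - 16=-35*b^2 + 265*b - 14*y^3 + y^2*(21*b - 120) + y*(-7*b^2 + 158*b - 226) + 120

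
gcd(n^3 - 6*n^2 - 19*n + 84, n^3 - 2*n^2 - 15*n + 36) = n^2 + n - 12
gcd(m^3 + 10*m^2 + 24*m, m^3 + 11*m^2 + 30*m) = m^2 + 6*m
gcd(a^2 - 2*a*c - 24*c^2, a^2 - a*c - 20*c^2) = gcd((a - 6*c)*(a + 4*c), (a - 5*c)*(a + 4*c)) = a + 4*c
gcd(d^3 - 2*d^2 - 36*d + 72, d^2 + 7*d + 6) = d + 6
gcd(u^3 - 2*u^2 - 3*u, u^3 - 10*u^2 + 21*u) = u^2 - 3*u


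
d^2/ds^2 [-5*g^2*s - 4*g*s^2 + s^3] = -8*g + 6*s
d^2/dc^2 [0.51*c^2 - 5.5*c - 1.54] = 1.02000000000000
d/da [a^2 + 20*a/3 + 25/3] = 2*a + 20/3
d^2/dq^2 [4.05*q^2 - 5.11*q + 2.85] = 8.10000000000000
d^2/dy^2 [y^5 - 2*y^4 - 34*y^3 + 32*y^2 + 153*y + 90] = 20*y^3 - 24*y^2 - 204*y + 64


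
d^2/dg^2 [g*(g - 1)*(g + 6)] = 6*g + 10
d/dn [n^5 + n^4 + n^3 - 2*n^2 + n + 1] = 5*n^4 + 4*n^3 + 3*n^2 - 4*n + 1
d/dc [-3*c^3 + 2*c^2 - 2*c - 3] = -9*c^2 + 4*c - 2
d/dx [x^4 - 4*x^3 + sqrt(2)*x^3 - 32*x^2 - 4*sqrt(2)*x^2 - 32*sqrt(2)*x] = 4*x^3 - 12*x^2 + 3*sqrt(2)*x^2 - 64*x - 8*sqrt(2)*x - 32*sqrt(2)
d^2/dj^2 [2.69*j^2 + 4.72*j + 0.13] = 5.38000000000000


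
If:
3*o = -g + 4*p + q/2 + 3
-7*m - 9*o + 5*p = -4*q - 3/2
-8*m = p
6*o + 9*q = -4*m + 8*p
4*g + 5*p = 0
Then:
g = 90/83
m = 9/83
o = -489/830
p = -72/83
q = -177/415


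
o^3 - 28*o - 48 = (o - 6)*(o + 2)*(o + 4)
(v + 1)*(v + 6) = v^2 + 7*v + 6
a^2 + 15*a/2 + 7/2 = (a + 1/2)*(a + 7)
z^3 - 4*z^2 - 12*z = z*(z - 6)*(z + 2)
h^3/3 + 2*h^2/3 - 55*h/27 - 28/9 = (h/3 + 1)*(h - 7/3)*(h + 4/3)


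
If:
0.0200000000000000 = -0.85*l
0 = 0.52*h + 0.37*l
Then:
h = 0.02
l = -0.02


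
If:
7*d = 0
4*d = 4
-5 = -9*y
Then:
No Solution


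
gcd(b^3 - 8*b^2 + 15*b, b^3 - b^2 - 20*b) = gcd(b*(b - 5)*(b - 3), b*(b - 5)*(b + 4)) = b^2 - 5*b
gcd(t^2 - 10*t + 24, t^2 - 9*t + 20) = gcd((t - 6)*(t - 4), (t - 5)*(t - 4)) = t - 4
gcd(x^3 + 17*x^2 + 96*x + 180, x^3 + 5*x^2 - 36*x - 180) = x^2 + 11*x + 30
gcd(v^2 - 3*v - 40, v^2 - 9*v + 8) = v - 8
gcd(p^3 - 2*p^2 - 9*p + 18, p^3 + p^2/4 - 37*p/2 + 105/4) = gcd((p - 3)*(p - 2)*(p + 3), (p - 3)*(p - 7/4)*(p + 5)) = p - 3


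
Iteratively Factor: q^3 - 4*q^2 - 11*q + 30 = (q - 2)*(q^2 - 2*q - 15) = (q - 2)*(q + 3)*(q - 5)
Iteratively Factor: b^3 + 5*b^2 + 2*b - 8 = (b - 1)*(b^2 + 6*b + 8) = (b - 1)*(b + 2)*(b + 4)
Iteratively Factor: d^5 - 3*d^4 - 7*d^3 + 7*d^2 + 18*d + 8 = (d - 4)*(d^4 + d^3 - 3*d^2 - 5*d - 2) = (d - 4)*(d + 1)*(d^3 - 3*d - 2) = (d - 4)*(d + 1)^2*(d^2 - d - 2) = (d - 4)*(d + 1)^3*(d - 2)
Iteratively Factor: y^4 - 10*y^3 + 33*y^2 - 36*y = (y - 3)*(y^3 - 7*y^2 + 12*y) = (y - 3)^2*(y^2 - 4*y) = y*(y - 3)^2*(y - 4)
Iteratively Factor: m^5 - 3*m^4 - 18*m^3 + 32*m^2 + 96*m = (m - 4)*(m^4 + m^3 - 14*m^2 - 24*m) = m*(m - 4)*(m^3 + m^2 - 14*m - 24) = m*(m - 4)*(m + 2)*(m^2 - m - 12) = m*(m - 4)*(m + 2)*(m + 3)*(m - 4)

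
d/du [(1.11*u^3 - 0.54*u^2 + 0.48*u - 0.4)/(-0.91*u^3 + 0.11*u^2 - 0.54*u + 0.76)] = (4.44089209850063e-16*u^5 - 0.3693*u^4 - 0.3252*u^3 + 1.6776*u^2 - 0.7328*u + 0.1488)/(0.8281*u^6 - 0.2002*u^5 + 0.9949*u^4 - 1.502*u^3 + 0.4588*u^2 - 0.8208*u + 0.5776)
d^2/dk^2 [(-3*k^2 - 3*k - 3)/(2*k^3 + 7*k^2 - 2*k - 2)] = 6*(-4*k^6 - 12*k^5 - 78*k^4 - 207*k^3 - 201*k^2 - 12*k - 18)/(8*k^9 + 84*k^8 + 270*k^7 + 151*k^6 - 438*k^5 - 162*k^4 + 184*k^3 + 60*k^2 - 24*k - 8)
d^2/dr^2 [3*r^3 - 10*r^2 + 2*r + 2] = 18*r - 20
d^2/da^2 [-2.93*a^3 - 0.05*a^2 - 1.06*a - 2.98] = -17.58*a - 0.1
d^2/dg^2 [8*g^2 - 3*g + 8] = 16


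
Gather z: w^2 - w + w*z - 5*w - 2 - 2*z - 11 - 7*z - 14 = w^2 - 6*w + z*(w - 9) - 27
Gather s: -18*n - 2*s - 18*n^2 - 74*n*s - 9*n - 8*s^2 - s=-18*n^2 - 27*n - 8*s^2 + s*(-74*n - 3)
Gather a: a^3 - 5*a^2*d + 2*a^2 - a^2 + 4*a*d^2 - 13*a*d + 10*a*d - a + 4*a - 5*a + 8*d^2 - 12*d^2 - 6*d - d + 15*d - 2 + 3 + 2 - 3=a^3 + a^2*(1 - 5*d) + a*(4*d^2 - 3*d - 2) - 4*d^2 + 8*d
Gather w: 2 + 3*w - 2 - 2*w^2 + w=-2*w^2 + 4*w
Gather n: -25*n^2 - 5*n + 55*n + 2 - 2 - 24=-25*n^2 + 50*n - 24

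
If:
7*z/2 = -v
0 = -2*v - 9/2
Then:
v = -9/4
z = 9/14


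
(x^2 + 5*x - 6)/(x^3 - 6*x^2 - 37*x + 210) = (x - 1)/(x^2 - 12*x + 35)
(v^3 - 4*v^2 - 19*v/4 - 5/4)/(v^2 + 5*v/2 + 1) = (2*v^2 - 9*v - 5)/(2*(v + 2))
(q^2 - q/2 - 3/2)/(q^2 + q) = (q - 3/2)/q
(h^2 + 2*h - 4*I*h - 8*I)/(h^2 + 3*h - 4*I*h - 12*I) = (h + 2)/(h + 3)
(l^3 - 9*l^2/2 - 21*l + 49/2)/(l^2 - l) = l - 7/2 - 49/(2*l)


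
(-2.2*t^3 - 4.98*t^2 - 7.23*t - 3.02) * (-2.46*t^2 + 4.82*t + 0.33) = 5.412*t^5 + 1.6468*t^4 - 6.9438*t^3 - 29.0628*t^2 - 16.9423*t - 0.9966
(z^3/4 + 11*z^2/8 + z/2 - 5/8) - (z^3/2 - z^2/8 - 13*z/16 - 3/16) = -z^3/4 + 3*z^2/2 + 21*z/16 - 7/16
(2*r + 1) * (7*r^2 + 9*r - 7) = 14*r^3 + 25*r^2 - 5*r - 7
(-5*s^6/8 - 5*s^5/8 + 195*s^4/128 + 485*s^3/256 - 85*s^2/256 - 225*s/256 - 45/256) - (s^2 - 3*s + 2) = -5*s^6/8 - 5*s^5/8 + 195*s^4/128 + 485*s^3/256 - 341*s^2/256 + 543*s/256 - 557/256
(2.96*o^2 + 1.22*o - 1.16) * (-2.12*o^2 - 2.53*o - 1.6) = -6.2752*o^4 - 10.0752*o^3 - 5.3634*o^2 + 0.9828*o + 1.856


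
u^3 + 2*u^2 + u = u*(u + 1)^2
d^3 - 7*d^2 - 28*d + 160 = (d - 8)*(d - 4)*(d + 5)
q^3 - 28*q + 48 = (q - 4)*(q - 2)*(q + 6)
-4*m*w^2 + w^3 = w^2*(-4*m + w)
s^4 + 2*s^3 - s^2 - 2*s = s*(s - 1)*(s + 1)*(s + 2)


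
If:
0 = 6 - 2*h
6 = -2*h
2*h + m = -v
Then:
No Solution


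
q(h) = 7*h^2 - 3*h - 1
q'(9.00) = 123.00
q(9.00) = 539.00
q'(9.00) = 123.00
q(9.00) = 539.00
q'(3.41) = 44.74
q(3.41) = 70.17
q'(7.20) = 97.80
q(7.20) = 340.28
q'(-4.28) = -62.92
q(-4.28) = 140.07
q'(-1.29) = -21.06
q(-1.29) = 14.52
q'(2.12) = 26.68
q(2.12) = 24.10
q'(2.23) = 28.22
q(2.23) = 27.12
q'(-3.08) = -46.12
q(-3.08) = 74.64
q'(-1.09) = -18.26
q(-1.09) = 10.59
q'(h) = 14*h - 3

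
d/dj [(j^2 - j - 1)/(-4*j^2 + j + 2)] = (-3*j^2 - 4*j - 1)/(16*j^4 - 8*j^3 - 15*j^2 + 4*j + 4)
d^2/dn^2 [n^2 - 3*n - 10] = 2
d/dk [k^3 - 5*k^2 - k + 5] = 3*k^2 - 10*k - 1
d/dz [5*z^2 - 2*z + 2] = 10*z - 2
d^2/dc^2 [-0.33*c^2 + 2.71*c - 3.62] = -0.660000000000000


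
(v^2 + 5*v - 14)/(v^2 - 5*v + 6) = (v + 7)/(v - 3)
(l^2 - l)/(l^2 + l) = (l - 1)/(l + 1)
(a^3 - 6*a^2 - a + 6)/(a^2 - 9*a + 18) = (a^2 - 1)/(a - 3)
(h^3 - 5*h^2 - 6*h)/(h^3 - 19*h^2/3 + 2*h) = 3*(h + 1)/(3*h - 1)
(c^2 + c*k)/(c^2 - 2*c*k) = (c + k)/(c - 2*k)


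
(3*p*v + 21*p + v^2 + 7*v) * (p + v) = 3*p^2*v + 21*p^2 + 4*p*v^2 + 28*p*v + v^3 + 7*v^2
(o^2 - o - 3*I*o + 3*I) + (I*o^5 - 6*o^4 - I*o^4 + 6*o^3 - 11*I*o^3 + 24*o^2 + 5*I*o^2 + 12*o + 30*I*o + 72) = I*o^5 - 6*o^4 - I*o^4 + 6*o^3 - 11*I*o^3 + 25*o^2 + 5*I*o^2 + 11*o + 27*I*o + 72 + 3*I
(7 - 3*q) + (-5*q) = 7 - 8*q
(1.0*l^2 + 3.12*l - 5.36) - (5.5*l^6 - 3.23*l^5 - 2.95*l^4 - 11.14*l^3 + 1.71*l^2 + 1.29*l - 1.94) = -5.5*l^6 + 3.23*l^5 + 2.95*l^4 + 11.14*l^3 - 0.71*l^2 + 1.83*l - 3.42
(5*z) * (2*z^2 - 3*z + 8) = 10*z^3 - 15*z^2 + 40*z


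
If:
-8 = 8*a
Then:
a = -1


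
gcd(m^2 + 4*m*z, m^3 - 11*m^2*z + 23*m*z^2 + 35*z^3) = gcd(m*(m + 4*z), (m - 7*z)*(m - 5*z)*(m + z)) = 1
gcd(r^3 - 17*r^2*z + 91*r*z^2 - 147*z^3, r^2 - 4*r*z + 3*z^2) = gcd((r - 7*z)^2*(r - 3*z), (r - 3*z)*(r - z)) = -r + 3*z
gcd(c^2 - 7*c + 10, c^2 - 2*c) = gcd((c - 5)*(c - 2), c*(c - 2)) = c - 2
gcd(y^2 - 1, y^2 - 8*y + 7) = y - 1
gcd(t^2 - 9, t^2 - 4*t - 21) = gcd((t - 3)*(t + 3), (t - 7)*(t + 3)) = t + 3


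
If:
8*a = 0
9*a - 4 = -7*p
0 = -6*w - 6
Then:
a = 0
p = 4/7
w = -1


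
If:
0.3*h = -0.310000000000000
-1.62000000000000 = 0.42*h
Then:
No Solution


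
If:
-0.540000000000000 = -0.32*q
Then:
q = 1.69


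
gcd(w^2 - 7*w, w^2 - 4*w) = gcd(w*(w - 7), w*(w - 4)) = w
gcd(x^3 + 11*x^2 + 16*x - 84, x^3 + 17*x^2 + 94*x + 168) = x^2 + 13*x + 42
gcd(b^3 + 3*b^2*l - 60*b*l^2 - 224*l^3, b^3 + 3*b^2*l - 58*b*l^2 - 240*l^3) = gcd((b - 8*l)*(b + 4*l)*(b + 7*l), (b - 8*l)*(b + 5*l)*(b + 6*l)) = b - 8*l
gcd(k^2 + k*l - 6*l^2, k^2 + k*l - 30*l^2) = 1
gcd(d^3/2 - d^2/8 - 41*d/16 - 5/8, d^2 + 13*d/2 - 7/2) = 1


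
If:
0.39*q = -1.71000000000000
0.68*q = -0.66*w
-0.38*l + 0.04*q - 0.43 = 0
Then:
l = -1.59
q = -4.38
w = 4.52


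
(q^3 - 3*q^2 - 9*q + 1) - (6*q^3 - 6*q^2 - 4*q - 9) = -5*q^3 + 3*q^2 - 5*q + 10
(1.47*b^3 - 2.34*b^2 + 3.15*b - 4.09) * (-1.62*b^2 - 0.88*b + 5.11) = -2.3814*b^5 + 2.4972*b^4 + 4.4679*b^3 - 8.1036*b^2 + 19.6957*b - 20.8999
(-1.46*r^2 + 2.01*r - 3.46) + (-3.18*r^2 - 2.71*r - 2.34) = -4.64*r^2 - 0.7*r - 5.8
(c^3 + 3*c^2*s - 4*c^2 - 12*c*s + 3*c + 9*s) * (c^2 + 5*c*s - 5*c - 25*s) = c^5 + 8*c^4*s - 9*c^4 + 15*c^3*s^2 - 72*c^3*s + 23*c^3 - 135*c^2*s^2 + 184*c^2*s - 15*c^2 + 345*c*s^2 - 120*c*s - 225*s^2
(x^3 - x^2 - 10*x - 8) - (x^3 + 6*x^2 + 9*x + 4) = -7*x^2 - 19*x - 12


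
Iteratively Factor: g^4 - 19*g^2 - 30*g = (g + 2)*(g^3 - 2*g^2 - 15*g) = (g - 5)*(g + 2)*(g^2 + 3*g) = (g - 5)*(g + 2)*(g + 3)*(g)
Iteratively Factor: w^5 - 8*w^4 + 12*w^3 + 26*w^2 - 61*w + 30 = (w - 1)*(w^4 - 7*w^3 + 5*w^2 + 31*w - 30) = (w - 5)*(w - 1)*(w^3 - 2*w^2 - 5*w + 6) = (w - 5)*(w - 3)*(w - 1)*(w^2 + w - 2) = (w - 5)*(w - 3)*(w - 1)*(w + 2)*(w - 1)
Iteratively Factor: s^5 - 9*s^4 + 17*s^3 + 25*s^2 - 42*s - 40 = (s - 4)*(s^4 - 5*s^3 - 3*s^2 + 13*s + 10) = (s - 4)*(s + 1)*(s^3 - 6*s^2 + 3*s + 10) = (s - 4)*(s - 2)*(s + 1)*(s^2 - 4*s - 5) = (s - 5)*(s - 4)*(s - 2)*(s + 1)*(s + 1)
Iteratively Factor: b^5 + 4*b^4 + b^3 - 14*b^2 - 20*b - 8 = (b + 2)*(b^4 + 2*b^3 - 3*b^2 - 8*b - 4) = (b + 2)^2*(b^3 - 3*b - 2) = (b + 1)*(b + 2)^2*(b^2 - b - 2) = (b + 1)^2*(b + 2)^2*(b - 2)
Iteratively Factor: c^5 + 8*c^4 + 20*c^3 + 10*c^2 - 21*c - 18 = (c + 2)*(c^4 + 6*c^3 + 8*c^2 - 6*c - 9) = (c + 1)*(c + 2)*(c^3 + 5*c^2 + 3*c - 9) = (c + 1)*(c + 2)*(c + 3)*(c^2 + 2*c - 3) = (c - 1)*(c + 1)*(c + 2)*(c + 3)*(c + 3)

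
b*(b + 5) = b^2 + 5*b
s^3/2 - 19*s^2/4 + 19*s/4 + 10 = (s/2 + 1/2)*(s - 8)*(s - 5/2)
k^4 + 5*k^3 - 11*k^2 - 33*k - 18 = (k - 3)*(k + 1)^2*(k + 6)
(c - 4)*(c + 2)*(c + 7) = c^3 + 5*c^2 - 22*c - 56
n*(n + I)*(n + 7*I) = n^3 + 8*I*n^2 - 7*n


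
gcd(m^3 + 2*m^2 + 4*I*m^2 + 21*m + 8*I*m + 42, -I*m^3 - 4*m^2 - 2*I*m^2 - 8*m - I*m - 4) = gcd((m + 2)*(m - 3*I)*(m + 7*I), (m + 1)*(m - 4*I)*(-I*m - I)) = 1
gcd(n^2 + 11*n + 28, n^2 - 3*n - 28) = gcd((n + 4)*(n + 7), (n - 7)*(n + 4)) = n + 4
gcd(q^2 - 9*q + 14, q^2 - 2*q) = q - 2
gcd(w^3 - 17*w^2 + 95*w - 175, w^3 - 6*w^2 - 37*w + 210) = w^2 - 12*w + 35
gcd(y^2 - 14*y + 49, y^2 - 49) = y - 7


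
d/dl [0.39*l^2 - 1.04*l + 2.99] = 0.78*l - 1.04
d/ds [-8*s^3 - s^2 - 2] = 2*s*(-12*s - 1)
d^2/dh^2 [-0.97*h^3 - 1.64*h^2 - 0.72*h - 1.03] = -5.82*h - 3.28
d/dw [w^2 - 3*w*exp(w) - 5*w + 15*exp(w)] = -3*w*exp(w) + 2*w + 12*exp(w) - 5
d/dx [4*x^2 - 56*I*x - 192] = 8*x - 56*I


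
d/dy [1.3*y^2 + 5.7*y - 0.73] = 2.6*y + 5.7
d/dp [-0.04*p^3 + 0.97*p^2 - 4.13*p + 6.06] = -0.12*p^2 + 1.94*p - 4.13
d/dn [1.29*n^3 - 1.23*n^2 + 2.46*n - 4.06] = 3.87*n^2 - 2.46*n + 2.46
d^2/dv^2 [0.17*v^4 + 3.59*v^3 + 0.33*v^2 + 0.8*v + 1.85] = 2.04*v^2 + 21.54*v + 0.66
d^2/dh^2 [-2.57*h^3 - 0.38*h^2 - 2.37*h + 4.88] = -15.42*h - 0.76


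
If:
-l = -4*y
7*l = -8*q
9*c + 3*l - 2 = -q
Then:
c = 2/9 - 17*y/18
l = 4*y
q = -7*y/2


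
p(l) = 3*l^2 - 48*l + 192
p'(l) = 6*l - 48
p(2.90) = 78.03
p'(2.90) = -30.60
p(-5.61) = 555.70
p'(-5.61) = -81.66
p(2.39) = 94.42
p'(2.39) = -33.66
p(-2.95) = 359.71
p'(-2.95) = -65.70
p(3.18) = 69.70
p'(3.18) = -28.92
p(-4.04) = 434.88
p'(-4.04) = -72.24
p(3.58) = 58.61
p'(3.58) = -26.52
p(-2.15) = 309.07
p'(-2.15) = -60.90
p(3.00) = 75.00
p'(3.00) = -30.00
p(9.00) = 3.00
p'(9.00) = 6.00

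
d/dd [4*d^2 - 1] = 8*d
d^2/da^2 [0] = 0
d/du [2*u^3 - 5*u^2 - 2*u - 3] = 6*u^2 - 10*u - 2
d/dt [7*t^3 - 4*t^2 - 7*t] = 21*t^2 - 8*t - 7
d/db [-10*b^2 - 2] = -20*b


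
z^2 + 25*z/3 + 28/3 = (z + 4/3)*(z + 7)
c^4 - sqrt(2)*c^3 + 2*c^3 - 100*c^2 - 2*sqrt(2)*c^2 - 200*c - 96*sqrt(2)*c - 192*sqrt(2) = (c + 2)*(c - 8*sqrt(2))*(c + sqrt(2))*(c + 6*sqrt(2))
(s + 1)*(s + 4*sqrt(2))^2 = s^3 + s^2 + 8*sqrt(2)*s^2 + 8*sqrt(2)*s + 32*s + 32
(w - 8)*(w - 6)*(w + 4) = w^3 - 10*w^2 - 8*w + 192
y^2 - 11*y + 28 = (y - 7)*(y - 4)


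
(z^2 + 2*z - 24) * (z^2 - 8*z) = z^4 - 6*z^3 - 40*z^2 + 192*z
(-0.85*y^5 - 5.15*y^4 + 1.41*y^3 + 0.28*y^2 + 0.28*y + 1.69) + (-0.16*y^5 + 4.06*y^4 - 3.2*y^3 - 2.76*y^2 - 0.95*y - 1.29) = -1.01*y^5 - 1.09*y^4 - 1.79*y^3 - 2.48*y^2 - 0.67*y + 0.4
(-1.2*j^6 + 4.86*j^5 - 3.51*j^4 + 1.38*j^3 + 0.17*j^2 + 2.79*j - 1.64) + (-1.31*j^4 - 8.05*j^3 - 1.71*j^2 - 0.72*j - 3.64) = -1.2*j^6 + 4.86*j^5 - 4.82*j^4 - 6.67*j^3 - 1.54*j^2 + 2.07*j - 5.28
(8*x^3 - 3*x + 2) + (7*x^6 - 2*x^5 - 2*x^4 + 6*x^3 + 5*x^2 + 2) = 7*x^6 - 2*x^5 - 2*x^4 + 14*x^3 + 5*x^2 - 3*x + 4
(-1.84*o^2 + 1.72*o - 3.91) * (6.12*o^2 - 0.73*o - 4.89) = -11.2608*o^4 + 11.8696*o^3 - 16.1872*o^2 - 5.5565*o + 19.1199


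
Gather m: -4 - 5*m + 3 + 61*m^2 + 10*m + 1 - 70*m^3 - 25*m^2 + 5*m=-70*m^3 + 36*m^2 + 10*m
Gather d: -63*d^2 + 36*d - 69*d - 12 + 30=-63*d^2 - 33*d + 18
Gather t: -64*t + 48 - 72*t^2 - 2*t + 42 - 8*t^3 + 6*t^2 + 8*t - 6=-8*t^3 - 66*t^2 - 58*t + 84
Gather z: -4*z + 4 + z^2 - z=z^2 - 5*z + 4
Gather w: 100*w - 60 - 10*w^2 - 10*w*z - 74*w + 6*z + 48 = -10*w^2 + w*(26 - 10*z) + 6*z - 12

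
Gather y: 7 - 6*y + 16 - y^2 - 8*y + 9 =-y^2 - 14*y + 32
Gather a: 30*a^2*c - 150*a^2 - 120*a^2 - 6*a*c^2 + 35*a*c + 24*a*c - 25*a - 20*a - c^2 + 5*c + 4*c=a^2*(30*c - 270) + a*(-6*c^2 + 59*c - 45) - c^2 + 9*c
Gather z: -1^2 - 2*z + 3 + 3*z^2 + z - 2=3*z^2 - z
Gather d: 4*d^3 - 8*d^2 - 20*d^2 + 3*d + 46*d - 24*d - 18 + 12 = 4*d^3 - 28*d^2 + 25*d - 6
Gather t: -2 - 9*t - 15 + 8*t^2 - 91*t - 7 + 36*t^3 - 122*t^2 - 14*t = 36*t^3 - 114*t^2 - 114*t - 24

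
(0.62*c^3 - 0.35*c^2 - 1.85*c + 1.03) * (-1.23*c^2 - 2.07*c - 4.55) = -0.7626*c^5 - 0.8529*c^4 + 0.179*c^3 + 4.1551*c^2 + 6.2854*c - 4.6865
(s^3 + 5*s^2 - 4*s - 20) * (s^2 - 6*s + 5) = s^5 - s^4 - 29*s^3 + 29*s^2 + 100*s - 100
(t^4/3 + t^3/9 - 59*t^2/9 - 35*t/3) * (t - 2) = t^5/3 - 5*t^4/9 - 61*t^3/9 + 13*t^2/9 + 70*t/3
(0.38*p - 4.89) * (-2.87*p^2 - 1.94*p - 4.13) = -1.0906*p^3 + 13.2971*p^2 + 7.9172*p + 20.1957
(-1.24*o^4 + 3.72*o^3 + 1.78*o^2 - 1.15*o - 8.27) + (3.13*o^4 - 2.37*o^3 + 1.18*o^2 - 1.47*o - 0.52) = 1.89*o^4 + 1.35*o^3 + 2.96*o^2 - 2.62*o - 8.79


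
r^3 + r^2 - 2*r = r*(r - 1)*(r + 2)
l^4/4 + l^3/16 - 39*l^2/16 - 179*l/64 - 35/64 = (l/4 + 1/4)*(l - 7/2)*(l + 1/4)*(l + 5/2)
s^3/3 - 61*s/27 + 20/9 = (s/3 + 1)*(s - 5/3)*(s - 4/3)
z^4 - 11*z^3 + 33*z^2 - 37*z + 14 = (z - 7)*(z - 2)*(z - 1)^2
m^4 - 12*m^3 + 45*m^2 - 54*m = m*(m - 6)*(m - 3)^2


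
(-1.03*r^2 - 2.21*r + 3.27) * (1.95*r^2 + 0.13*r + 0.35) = -2.0085*r^4 - 4.4434*r^3 + 5.7287*r^2 - 0.3484*r + 1.1445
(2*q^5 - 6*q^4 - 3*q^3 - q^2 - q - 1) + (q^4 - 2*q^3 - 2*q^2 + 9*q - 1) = 2*q^5 - 5*q^4 - 5*q^3 - 3*q^2 + 8*q - 2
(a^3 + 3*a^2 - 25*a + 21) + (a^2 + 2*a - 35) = a^3 + 4*a^2 - 23*a - 14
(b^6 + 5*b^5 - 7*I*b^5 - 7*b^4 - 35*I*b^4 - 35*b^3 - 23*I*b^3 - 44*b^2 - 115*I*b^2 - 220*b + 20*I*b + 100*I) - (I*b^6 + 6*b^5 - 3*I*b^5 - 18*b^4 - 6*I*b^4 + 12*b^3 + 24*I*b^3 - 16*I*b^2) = b^6 - I*b^6 - b^5 - 4*I*b^5 + 11*b^4 - 29*I*b^4 - 47*b^3 - 47*I*b^3 - 44*b^2 - 99*I*b^2 - 220*b + 20*I*b + 100*I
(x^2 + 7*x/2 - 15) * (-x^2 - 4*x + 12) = -x^4 - 15*x^3/2 + 13*x^2 + 102*x - 180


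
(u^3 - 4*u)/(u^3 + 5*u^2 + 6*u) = (u - 2)/(u + 3)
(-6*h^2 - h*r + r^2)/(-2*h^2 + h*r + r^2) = (-3*h + r)/(-h + r)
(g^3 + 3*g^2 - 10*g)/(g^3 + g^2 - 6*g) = (g + 5)/(g + 3)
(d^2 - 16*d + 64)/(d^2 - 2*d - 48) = (d - 8)/(d + 6)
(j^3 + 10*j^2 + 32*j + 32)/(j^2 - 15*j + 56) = (j^3 + 10*j^2 + 32*j + 32)/(j^2 - 15*j + 56)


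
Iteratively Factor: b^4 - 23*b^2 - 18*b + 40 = (b + 4)*(b^3 - 4*b^2 - 7*b + 10) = (b - 1)*(b + 4)*(b^2 - 3*b - 10) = (b - 1)*(b + 2)*(b + 4)*(b - 5)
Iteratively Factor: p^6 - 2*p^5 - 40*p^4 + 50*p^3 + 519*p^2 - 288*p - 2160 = (p + 3)*(p^5 - 5*p^4 - 25*p^3 + 125*p^2 + 144*p - 720) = (p - 3)*(p + 3)*(p^4 - 2*p^3 - 31*p^2 + 32*p + 240) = (p - 4)*(p - 3)*(p + 3)*(p^3 + 2*p^2 - 23*p - 60) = (p - 5)*(p - 4)*(p - 3)*(p + 3)*(p^2 + 7*p + 12) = (p - 5)*(p - 4)*(p - 3)*(p + 3)*(p + 4)*(p + 3)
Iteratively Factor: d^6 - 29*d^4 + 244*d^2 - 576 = (d + 2)*(d^5 - 2*d^4 - 25*d^3 + 50*d^2 + 144*d - 288) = (d + 2)*(d + 3)*(d^4 - 5*d^3 - 10*d^2 + 80*d - 96) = (d + 2)*(d + 3)*(d + 4)*(d^3 - 9*d^2 + 26*d - 24) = (d - 2)*(d + 2)*(d + 3)*(d + 4)*(d^2 - 7*d + 12) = (d - 3)*(d - 2)*(d + 2)*(d + 3)*(d + 4)*(d - 4)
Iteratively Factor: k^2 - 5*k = (k)*(k - 5)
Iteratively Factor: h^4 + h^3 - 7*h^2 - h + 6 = (h - 1)*(h^3 + 2*h^2 - 5*h - 6) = (h - 1)*(h + 3)*(h^2 - h - 2) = (h - 2)*(h - 1)*(h + 3)*(h + 1)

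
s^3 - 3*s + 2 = (s - 1)^2*(s + 2)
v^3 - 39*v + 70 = (v - 5)*(v - 2)*(v + 7)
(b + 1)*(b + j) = b^2 + b*j + b + j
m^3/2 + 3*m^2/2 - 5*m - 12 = (m/2 + 1)*(m - 3)*(m + 4)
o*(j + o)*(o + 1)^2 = j*o^3 + 2*j*o^2 + j*o + o^4 + 2*o^3 + o^2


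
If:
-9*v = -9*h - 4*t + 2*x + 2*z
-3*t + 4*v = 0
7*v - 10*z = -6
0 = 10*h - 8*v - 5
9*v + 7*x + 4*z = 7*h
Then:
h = -229/2050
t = -209/205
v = -627/820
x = 3421/4100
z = 531/8200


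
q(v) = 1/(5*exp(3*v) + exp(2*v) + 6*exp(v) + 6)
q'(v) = (-15*exp(3*v) - 2*exp(2*v) - 6*exp(v))/(5*exp(3*v) + exp(2*v) + 6*exp(v) + 6)^2 = (-15*exp(2*v) - 2*exp(v) - 6)*exp(v)/(5*exp(3*v) + exp(2*v) + 6*exp(v) + 6)^2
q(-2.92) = 0.16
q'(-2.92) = -0.01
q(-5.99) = 0.17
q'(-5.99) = -0.00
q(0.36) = 0.03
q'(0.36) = -0.06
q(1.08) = 0.01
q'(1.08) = -0.02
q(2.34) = 0.00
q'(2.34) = -0.00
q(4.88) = 0.00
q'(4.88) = -0.00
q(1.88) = 0.00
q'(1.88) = -0.00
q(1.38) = 0.00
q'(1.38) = -0.01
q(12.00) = 0.00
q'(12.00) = 0.00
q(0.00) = 0.06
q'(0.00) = -0.07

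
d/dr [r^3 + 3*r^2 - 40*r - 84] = 3*r^2 + 6*r - 40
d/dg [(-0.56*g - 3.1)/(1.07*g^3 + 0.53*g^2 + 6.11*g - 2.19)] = (1.1984*g^3 + 10.2478*g^2 + 3.286*g + 20.1674)/(1.1449*g^6 + 1.1342*g^5 + 13.3563*g^4 + 1.79*g^3 + 35.0107*g^2 - 26.7618*g + 4.7961)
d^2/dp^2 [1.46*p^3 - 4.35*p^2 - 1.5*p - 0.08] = 8.76*p - 8.7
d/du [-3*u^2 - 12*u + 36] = -6*u - 12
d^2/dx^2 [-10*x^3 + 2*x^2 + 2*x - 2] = 4 - 60*x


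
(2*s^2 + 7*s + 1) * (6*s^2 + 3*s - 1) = 12*s^4 + 48*s^3 + 25*s^2 - 4*s - 1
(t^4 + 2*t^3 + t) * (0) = 0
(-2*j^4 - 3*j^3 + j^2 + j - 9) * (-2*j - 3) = 4*j^5 + 12*j^4 + 7*j^3 - 5*j^2 + 15*j + 27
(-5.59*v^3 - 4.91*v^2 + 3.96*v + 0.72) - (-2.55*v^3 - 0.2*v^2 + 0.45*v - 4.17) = -3.04*v^3 - 4.71*v^2 + 3.51*v + 4.89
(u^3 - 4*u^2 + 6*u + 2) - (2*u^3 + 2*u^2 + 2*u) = -u^3 - 6*u^2 + 4*u + 2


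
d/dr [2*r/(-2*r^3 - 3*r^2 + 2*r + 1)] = 2*(4*r^3 + 3*r^2 + 1)/(4*r^6 + 12*r^5 + r^4 - 16*r^3 - 2*r^2 + 4*r + 1)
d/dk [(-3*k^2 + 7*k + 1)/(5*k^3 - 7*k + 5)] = ((7 - 6*k)*(5*k^3 - 7*k + 5) - (15*k^2 - 7)*(-3*k^2 + 7*k + 1))/(5*k^3 - 7*k + 5)^2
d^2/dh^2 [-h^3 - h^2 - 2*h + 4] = -6*h - 2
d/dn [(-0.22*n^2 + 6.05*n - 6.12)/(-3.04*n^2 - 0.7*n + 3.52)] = (18.546*n^2 - 38.7584*n + 17.012)/(9.2416*n^4 + 4.256*n^3 - 20.9116*n^2 - 4.928*n + 12.3904)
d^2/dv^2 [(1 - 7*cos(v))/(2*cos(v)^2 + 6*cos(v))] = (-25*sin(v)^4/cos(v)^3 - 7*sin(v)^2 - 16 - 53/cos(v) + 18/cos(v)^2 + 43/cos(v)^3)/(2*(cos(v) + 3)^3)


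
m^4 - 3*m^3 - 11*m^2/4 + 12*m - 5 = (m - 5/2)*(m - 2)*(m - 1/2)*(m + 2)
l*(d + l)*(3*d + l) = 3*d^2*l + 4*d*l^2 + l^3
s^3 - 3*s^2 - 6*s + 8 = (s - 4)*(s - 1)*(s + 2)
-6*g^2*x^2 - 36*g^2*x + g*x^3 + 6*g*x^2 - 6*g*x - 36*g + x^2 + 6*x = (-6*g + x)*(x + 6)*(g*x + 1)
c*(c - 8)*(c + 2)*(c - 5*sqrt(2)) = c^4 - 5*sqrt(2)*c^3 - 6*c^3 - 16*c^2 + 30*sqrt(2)*c^2 + 80*sqrt(2)*c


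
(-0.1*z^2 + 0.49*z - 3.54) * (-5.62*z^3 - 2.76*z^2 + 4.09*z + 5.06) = 0.562*z^5 - 2.4778*z^4 + 18.1334*z^3 + 11.2685*z^2 - 11.9992*z - 17.9124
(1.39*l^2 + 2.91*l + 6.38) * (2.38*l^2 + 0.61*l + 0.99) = 3.3082*l^4 + 7.7737*l^3 + 18.3356*l^2 + 6.7727*l + 6.3162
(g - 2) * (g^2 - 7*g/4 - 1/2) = g^3 - 15*g^2/4 + 3*g + 1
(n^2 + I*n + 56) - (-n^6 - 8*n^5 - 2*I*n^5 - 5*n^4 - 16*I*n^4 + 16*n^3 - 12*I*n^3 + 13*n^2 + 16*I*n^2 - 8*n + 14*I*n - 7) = n^6 + 8*n^5 + 2*I*n^5 + 5*n^4 + 16*I*n^4 - 16*n^3 + 12*I*n^3 - 12*n^2 - 16*I*n^2 + 8*n - 13*I*n + 63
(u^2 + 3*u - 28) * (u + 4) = u^3 + 7*u^2 - 16*u - 112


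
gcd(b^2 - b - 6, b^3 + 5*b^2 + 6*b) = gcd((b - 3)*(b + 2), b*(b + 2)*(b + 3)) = b + 2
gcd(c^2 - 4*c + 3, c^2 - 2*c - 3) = c - 3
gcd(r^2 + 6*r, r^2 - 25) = 1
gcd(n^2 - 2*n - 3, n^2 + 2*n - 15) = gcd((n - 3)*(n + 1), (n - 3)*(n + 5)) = n - 3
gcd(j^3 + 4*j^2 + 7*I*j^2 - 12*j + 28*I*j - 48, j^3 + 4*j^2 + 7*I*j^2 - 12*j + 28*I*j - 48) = j^3 + j^2*(4 + 7*I) + j*(-12 + 28*I) - 48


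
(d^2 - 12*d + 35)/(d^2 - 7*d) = (d - 5)/d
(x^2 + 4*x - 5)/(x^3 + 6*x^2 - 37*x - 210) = (x - 1)/(x^2 + x - 42)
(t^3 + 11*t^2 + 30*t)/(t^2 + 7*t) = (t^2 + 11*t + 30)/(t + 7)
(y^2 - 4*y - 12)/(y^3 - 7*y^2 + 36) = 1/(y - 3)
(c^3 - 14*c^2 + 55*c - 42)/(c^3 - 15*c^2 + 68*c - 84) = (c - 1)/(c - 2)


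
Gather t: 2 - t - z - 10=-t - z - 8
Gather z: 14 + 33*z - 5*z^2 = -5*z^2 + 33*z + 14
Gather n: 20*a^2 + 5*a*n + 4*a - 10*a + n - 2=20*a^2 - 6*a + n*(5*a + 1) - 2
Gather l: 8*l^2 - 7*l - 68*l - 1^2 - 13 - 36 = 8*l^2 - 75*l - 50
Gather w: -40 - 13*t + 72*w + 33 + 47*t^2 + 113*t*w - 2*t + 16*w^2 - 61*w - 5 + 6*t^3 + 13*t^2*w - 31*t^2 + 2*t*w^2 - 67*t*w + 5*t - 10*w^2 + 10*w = 6*t^3 + 16*t^2 - 10*t + w^2*(2*t + 6) + w*(13*t^2 + 46*t + 21) - 12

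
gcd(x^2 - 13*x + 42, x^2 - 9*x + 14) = x - 7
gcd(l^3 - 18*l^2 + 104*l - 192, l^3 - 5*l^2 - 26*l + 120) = l^2 - 10*l + 24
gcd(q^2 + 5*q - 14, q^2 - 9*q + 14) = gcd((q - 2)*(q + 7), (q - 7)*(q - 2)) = q - 2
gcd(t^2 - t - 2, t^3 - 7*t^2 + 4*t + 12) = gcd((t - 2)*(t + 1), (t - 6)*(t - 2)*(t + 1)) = t^2 - t - 2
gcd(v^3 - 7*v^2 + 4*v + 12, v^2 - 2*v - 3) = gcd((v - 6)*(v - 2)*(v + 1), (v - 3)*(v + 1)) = v + 1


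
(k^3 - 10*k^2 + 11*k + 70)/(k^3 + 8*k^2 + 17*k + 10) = (k^2 - 12*k + 35)/(k^2 + 6*k + 5)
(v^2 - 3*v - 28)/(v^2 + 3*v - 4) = (v - 7)/(v - 1)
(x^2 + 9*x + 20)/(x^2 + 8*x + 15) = (x + 4)/(x + 3)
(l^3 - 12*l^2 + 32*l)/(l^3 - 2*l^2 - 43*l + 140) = l*(l - 8)/(l^2 + 2*l - 35)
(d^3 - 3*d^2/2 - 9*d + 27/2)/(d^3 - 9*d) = (d - 3/2)/d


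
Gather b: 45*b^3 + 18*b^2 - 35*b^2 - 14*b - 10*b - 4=45*b^3 - 17*b^2 - 24*b - 4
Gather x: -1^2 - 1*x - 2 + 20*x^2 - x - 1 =20*x^2 - 2*x - 4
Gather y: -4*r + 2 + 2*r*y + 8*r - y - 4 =4*r + y*(2*r - 1) - 2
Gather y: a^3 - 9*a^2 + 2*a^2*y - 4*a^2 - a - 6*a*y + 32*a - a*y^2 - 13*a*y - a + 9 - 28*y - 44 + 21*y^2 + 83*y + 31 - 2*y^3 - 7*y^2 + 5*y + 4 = a^3 - 13*a^2 + 30*a - 2*y^3 + y^2*(14 - a) + y*(2*a^2 - 19*a + 60)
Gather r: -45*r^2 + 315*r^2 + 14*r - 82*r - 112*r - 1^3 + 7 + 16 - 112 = 270*r^2 - 180*r - 90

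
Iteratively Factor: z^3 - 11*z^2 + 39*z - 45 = (z - 5)*(z^2 - 6*z + 9) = (z - 5)*(z - 3)*(z - 3)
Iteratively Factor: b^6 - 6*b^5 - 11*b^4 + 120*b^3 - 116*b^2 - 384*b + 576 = (b - 3)*(b^5 - 3*b^4 - 20*b^3 + 60*b^2 + 64*b - 192) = (b - 3)*(b - 2)*(b^4 - b^3 - 22*b^2 + 16*b + 96) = (b - 3)*(b - 2)*(b + 4)*(b^3 - 5*b^2 - 2*b + 24) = (b - 4)*(b - 3)*(b - 2)*(b + 4)*(b^2 - b - 6) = (b - 4)*(b - 3)^2*(b - 2)*(b + 4)*(b + 2)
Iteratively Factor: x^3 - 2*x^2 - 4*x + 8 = (x - 2)*(x^2 - 4) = (x - 2)*(x + 2)*(x - 2)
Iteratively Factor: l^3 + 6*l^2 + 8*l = (l + 4)*(l^2 + 2*l) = (l + 2)*(l + 4)*(l)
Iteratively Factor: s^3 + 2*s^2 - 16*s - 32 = (s + 4)*(s^2 - 2*s - 8) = (s - 4)*(s + 4)*(s + 2)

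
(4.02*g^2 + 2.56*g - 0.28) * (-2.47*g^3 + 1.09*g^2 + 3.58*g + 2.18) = -9.9294*g^5 - 1.9414*g^4 + 17.8736*g^3 + 17.6232*g^2 + 4.5784*g - 0.6104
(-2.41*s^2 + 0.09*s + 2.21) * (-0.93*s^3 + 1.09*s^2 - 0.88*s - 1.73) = 2.2413*s^5 - 2.7106*s^4 + 0.1636*s^3 + 6.499*s^2 - 2.1005*s - 3.8233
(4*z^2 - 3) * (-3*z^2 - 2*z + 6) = -12*z^4 - 8*z^3 + 33*z^2 + 6*z - 18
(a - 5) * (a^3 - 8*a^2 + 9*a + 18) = a^4 - 13*a^3 + 49*a^2 - 27*a - 90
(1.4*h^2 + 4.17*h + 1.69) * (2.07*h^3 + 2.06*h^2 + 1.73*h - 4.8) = 2.898*h^5 + 11.5159*h^4 + 14.5105*h^3 + 3.9755*h^2 - 17.0923*h - 8.112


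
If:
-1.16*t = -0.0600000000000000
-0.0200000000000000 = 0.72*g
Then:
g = -0.03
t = 0.05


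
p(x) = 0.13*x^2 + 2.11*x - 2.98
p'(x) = 0.26*x + 2.11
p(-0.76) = -4.51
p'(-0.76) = 1.91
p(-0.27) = -3.54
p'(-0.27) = 2.04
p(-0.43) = -3.86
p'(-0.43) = 2.00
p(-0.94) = -4.85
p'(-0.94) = 1.87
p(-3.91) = -9.24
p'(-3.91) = 1.09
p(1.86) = 1.39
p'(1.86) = 2.59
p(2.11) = 2.05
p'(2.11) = 2.66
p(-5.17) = -10.41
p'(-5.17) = 0.77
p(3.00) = 4.52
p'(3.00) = 2.89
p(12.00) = 41.06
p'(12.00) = 5.23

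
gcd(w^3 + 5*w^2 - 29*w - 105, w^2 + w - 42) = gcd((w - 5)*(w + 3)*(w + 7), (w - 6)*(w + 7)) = w + 7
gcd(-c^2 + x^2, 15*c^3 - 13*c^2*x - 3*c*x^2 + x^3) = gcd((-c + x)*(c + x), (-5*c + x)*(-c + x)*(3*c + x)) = -c + x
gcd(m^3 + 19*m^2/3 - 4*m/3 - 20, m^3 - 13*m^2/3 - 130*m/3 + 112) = m + 6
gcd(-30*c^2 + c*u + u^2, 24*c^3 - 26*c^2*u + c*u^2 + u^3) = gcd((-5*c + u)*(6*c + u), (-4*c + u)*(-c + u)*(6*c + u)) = 6*c + u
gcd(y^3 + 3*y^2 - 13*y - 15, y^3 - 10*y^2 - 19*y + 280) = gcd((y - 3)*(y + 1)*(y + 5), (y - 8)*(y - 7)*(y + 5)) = y + 5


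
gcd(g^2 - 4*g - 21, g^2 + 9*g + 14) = 1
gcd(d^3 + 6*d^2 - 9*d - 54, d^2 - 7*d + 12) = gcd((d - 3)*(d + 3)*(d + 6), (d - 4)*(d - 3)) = d - 3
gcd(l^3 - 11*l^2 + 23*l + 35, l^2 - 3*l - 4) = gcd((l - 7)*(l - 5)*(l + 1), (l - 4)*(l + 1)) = l + 1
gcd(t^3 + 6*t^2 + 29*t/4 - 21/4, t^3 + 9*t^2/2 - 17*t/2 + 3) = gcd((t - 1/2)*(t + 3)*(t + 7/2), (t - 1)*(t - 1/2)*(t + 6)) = t - 1/2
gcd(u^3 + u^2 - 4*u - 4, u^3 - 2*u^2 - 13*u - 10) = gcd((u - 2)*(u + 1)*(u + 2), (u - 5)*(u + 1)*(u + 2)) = u^2 + 3*u + 2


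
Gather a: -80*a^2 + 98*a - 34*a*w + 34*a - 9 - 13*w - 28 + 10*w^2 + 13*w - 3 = -80*a^2 + a*(132 - 34*w) + 10*w^2 - 40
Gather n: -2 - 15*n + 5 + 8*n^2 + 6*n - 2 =8*n^2 - 9*n + 1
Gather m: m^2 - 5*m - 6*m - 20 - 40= m^2 - 11*m - 60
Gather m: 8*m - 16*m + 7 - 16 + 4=-8*m - 5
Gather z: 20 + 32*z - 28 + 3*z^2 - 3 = 3*z^2 + 32*z - 11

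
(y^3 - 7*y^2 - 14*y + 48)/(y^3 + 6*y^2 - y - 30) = (y - 8)/(y + 5)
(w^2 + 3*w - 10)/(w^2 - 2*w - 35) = (w - 2)/(w - 7)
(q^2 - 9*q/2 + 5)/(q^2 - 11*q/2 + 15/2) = (q - 2)/(q - 3)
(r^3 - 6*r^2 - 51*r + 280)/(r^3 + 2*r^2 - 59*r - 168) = (r - 5)/(r + 3)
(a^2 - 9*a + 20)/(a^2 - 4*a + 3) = (a^2 - 9*a + 20)/(a^2 - 4*a + 3)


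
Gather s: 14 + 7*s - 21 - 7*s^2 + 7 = -7*s^2 + 7*s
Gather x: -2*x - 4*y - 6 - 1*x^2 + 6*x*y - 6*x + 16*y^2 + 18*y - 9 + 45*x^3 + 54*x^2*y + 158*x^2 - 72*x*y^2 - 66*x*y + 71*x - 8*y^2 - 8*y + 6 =45*x^3 + x^2*(54*y + 157) + x*(-72*y^2 - 60*y + 63) + 8*y^2 + 6*y - 9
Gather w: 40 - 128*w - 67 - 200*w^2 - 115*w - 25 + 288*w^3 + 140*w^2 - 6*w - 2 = 288*w^3 - 60*w^2 - 249*w - 54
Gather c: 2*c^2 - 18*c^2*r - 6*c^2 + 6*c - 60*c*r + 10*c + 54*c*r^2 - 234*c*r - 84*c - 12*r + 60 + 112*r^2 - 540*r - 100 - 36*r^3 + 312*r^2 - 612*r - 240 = c^2*(-18*r - 4) + c*(54*r^2 - 294*r - 68) - 36*r^3 + 424*r^2 - 1164*r - 280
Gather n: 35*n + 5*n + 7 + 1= 40*n + 8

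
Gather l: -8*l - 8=-8*l - 8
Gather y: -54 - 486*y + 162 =108 - 486*y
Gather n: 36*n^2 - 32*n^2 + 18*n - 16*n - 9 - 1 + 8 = 4*n^2 + 2*n - 2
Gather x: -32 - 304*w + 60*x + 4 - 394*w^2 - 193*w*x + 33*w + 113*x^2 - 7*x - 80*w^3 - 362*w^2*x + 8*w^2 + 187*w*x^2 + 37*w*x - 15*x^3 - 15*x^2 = -80*w^3 - 386*w^2 - 271*w - 15*x^3 + x^2*(187*w + 98) + x*(-362*w^2 - 156*w + 53) - 28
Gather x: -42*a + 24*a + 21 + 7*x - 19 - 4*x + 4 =-18*a + 3*x + 6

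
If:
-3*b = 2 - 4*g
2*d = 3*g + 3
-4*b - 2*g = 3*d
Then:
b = -62/71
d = 90/71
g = -11/71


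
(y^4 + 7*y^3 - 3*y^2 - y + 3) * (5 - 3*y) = -3*y^5 - 16*y^4 + 44*y^3 - 12*y^2 - 14*y + 15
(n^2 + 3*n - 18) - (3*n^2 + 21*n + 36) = -2*n^2 - 18*n - 54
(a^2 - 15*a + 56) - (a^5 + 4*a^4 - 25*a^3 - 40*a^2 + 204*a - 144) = -a^5 - 4*a^4 + 25*a^3 + 41*a^2 - 219*a + 200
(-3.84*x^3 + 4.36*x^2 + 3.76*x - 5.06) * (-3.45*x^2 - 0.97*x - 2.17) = 13.248*x^5 - 11.3172*x^4 - 8.8684*x^3 + 4.3486*x^2 - 3.251*x + 10.9802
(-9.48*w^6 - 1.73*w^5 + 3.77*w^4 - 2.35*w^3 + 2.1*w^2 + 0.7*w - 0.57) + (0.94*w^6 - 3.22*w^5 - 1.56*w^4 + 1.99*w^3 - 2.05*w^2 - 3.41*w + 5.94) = -8.54*w^6 - 4.95*w^5 + 2.21*w^4 - 0.36*w^3 + 0.0500000000000003*w^2 - 2.71*w + 5.37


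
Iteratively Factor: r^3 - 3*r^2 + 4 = (r - 2)*(r^2 - r - 2) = (r - 2)^2*(r + 1)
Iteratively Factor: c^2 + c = (c + 1)*(c)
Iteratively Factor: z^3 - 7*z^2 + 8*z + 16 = (z + 1)*(z^2 - 8*z + 16) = (z - 4)*(z + 1)*(z - 4)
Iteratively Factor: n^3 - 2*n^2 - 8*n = (n + 2)*(n^2 - 4*n) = (n - 4)*(n + 2)*(n)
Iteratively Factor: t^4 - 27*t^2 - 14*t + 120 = (t + 3)*(t^3 - 3*t^2 - 18*t + 40) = (t + 3)*(t + 4)*(t^2 - 7*t + 10) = (t - 2)*(t + 3)*(t + 4)*(t - 5)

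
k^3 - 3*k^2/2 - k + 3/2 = (k - 3/2)*(k - 1)*(k + 1)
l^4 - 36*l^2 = l^2*(l - 6)*(l + 6)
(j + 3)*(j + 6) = j^2 + 9*j + 18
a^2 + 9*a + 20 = (a + 4)*(a + 5)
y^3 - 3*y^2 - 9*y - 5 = (y - 5)*(y + 1)^2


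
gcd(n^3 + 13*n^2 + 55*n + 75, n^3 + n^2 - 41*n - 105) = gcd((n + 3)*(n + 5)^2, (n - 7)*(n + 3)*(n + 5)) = n^2 + 8*n + 15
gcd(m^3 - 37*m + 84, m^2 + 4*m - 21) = m^2 + 4*m - 21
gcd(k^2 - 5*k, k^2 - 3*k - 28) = 1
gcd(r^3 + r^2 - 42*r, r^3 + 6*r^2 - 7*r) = r^2 + 7*r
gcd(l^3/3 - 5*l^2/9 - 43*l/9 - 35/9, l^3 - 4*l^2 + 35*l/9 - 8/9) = 1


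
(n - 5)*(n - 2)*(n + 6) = n^3 - n^2 - 32*n + 60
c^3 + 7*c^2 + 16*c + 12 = (c + 2)^2*(c + 3)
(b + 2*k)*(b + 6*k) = b^2 + 8*b*k + 12*k^2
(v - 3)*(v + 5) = v^2 + 2*v - 15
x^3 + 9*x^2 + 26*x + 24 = (x + 2)*(x + 3)*(x + 4)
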